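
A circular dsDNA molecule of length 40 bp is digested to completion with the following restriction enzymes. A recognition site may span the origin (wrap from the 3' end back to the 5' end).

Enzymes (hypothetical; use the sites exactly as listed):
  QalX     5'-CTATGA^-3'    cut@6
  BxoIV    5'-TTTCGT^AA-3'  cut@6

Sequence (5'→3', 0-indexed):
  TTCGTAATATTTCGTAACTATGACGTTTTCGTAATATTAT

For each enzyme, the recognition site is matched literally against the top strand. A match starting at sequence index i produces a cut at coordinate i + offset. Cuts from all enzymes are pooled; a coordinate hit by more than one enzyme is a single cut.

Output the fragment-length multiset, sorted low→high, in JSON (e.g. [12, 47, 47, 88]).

[8,9,10,13]

Per-enzyme occurrences:
  QalX (CTATGA, off=6): starts [17] → cuts [23]
  BxoIV (TTTCGTAA, off=6): starts [9, 26, 39] → cuts [5, 15, 32]

All cut coordinates (distinct, sorted): [5, 15, 23, 32]

Fragments:
  5→15: 10 bp
  15→23: 8 bp
  23→32: 9 bp
  32→5 (wrap): 40-32+5 = 13 bp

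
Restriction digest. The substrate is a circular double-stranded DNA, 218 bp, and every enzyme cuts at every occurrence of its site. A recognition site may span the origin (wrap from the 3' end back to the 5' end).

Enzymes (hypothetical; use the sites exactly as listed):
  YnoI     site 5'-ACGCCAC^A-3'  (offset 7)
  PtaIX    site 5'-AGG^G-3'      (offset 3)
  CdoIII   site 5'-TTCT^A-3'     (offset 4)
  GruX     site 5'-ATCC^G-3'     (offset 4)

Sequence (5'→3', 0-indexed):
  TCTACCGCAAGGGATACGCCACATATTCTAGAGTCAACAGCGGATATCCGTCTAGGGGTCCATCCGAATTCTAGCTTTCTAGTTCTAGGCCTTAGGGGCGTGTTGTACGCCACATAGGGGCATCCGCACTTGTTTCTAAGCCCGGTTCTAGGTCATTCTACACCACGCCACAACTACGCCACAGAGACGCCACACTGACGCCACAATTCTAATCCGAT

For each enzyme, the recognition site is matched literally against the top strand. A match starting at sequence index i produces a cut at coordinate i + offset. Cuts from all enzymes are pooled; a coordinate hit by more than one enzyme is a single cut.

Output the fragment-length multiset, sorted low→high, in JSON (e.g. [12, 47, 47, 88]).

[5,5,6,6,6,7,7,7,7,8,9,9,10,10,10,11,11,11,12,12,12,17,20]

Site scan:
  YnoI ACGCCACA/7: at [15, 106, 164, 175, 186, 197] ⇒ [22, 113, 171, 182, 193, 204]
  PtaIX AGGG/3: at [9, 53, 93, 115] ⇒ [12, 56, 96, 118]
  CdoIII TTCTA/4: at [25, 68, 76, 82, 133, 145, 155, 206, 217] ⇒ [3, 29, 72, 80, 86, 137, 149, 159, 210]
  GruX ATCCG/4: at [45, 61, 121, 211] ⇒ [49, 65, 125, 215]

Pooled cuts: [3, 12, 22, 29, 49, 56, 65, 72, 80, 86, 96, 113, 118, 125, 137, 149, 159, 171, 182, 193, 204, 210, 215]

Fragment lengths:
  3→12: 9 bp
  12→22: 10 bp
  22→29: 7 bp
  29→49: 20 bp
  49→56: 7 bp
  56→65: 9 bp
  65→72: 7 bp
  72→80: 8 bp
  80→86: 6 bp
  86→96: 10 bp
  96→113: 17 bp
  113→118: 5 bp
  118→125: 7 bp
  125→137: 12 bp
  137→149: 12 bp
  149→159: 10 bp
  159→171: 12 bp
  171→182: 11 bp
  182→193: 11 bp
  193→204: 11 bp
  204→210: 6 bp
  210→215: 5 bp
  215→3 (wrap): 218-215+3 = 6 bp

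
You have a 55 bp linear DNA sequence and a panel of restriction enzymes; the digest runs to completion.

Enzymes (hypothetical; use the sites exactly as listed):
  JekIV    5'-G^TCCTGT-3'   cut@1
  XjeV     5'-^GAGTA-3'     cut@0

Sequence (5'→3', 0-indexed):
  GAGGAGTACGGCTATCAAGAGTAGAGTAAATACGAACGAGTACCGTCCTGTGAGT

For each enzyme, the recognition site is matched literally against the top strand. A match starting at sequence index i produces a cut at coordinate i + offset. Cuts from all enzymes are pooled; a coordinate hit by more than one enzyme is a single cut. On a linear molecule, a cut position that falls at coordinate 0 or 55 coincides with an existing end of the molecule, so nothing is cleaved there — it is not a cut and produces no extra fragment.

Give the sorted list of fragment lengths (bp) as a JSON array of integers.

[3,5,8,10,14,15]

Per-enzyme occurrences:
  JekIV GTCCTGT/1: at [44] ⇒ [45]
  XjeV GAGTA/0: at [3, 18, 23, 37] ⇒ [3, 18, 23, 37]

Pooled cuts: [3, 18, 23, 37, 45]

Fragment lengths:
  [0,3): 3 bp
  [3,18): 15 bp
  [18,23): 5 bp
  [23,37): 14 bp
  [37,45): 8 bp
  [45,55): 10 bp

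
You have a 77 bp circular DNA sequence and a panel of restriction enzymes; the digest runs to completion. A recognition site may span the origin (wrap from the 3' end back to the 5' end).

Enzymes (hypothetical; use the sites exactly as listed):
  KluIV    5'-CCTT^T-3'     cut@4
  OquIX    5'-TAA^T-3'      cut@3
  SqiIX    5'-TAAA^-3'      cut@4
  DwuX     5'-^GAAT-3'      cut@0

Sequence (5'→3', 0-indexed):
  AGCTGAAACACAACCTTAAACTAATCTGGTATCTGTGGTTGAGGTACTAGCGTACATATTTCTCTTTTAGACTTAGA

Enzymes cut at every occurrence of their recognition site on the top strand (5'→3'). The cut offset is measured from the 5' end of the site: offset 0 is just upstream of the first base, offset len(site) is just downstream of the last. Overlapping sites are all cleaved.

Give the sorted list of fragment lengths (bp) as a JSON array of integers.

Site scan:
  KluIV (CCTTT, off=4): no sites
  OquIX (TAAT, off=3): starts [21] → cuts [24]
  SqiIX (TAAA, off=4): starts [16] → cuts [20]
  DwuX (GAAT, off=0): no sites

Pooled cuts: [20, 24]

Fragment lengths:
  20→24: 4 bp
  24→20 (wrap): 77-24+20 = 73 bp

[4,73]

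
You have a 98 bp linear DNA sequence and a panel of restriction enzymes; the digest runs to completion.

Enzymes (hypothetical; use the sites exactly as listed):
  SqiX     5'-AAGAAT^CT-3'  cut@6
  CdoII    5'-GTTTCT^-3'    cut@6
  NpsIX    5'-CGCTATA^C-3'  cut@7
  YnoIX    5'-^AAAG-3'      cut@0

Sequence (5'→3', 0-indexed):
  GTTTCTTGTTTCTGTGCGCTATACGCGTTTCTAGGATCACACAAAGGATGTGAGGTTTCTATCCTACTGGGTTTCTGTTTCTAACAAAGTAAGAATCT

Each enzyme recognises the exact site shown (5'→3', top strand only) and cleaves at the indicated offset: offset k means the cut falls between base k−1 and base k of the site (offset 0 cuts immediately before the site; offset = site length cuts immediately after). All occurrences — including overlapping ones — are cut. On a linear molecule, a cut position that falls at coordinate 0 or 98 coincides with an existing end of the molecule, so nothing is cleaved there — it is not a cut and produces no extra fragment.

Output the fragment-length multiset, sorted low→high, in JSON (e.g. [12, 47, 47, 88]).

[2,3,6,6,7,9,10,10,11,16,18]

Site scan:
  SqiX (AAGAATCT, off=6): starts [90] → cuts [96]
  CdoII (GTTTCT, off=6): starts [0, 7, 26, 54, 70, 76] → cuts [6, 13, 32, 60, 76, 82]
  NpsIX (CGCTATAC, off=7): starts [16] → cuts [23]
  YnoIX (AAAG, off=0): starts [42, 85] → cuts [42, 85]

Pooled cuts: [6, 13, 23, 32, 42, 60, 76, 82, 85, 96]

Fragments:
  [0,6): 6 bp
  [6,13): 7 bp
  [13,23): 10 bp
  [23,32): 9 bp
  [32,42): 10 bp
  [42,60): 18 bp
  [60,76): 16 bp
  [76,82): 6 bp
  [82,85): 3 bp
  [85,96): 11 bp
  [96,98): 2 bp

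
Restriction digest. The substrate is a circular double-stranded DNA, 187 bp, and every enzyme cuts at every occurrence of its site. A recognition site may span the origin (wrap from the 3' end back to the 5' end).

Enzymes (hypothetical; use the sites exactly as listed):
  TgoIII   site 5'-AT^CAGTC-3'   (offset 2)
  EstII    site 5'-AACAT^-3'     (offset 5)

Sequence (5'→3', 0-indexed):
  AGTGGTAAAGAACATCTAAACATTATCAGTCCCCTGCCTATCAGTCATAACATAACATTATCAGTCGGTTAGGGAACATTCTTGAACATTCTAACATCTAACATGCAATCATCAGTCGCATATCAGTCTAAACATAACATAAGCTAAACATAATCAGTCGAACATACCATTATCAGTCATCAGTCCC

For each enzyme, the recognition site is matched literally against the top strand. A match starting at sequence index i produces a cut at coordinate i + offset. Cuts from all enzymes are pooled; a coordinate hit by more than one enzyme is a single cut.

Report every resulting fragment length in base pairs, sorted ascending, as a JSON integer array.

Site scan:
  TgoIII (ATCAGTC, off=2): starts [24, 39, 59, 110, 121, 152, 171, 178] → cuts [26, 41, 61, 112, 123, 154, 173, 180]
  EstII (AACAT, off=5): starts [10, 18, 48, 53, 74, 84, 92, 99, 130, 135, 146, 160] → cuts [15, 23, 53, 58, 79, 89, 97, 104, 135, 140, 151, 165]

All cut coordinates (distinct, sorted): [15, 23, 26, 41, 53, 58, 61, 79, 89, 97, 104, 112, 123, 135, 140, 151, 154, 165, 173, 180]

Fragment lengths:
  15→23: 8 bp
  23→26: 3 bp
  26→41: 15 bp
  41→53: 12 bp
  53→58: 5 bp
  58→61: 3 bp
  61→79: 18 bp
  79→89: 10 bp
  89→97: 8 bp
  97→104: 7 bp
  104→112: 8 bp
  112→123: 11 bp
  123→135: 12 bp
  135→140: 5 bp
  140→151: 11 bp
  151→154: 3 bp
  154→165: 11 bp
  165→173: 8 bp
  173→180: 7 bp
  180→15 (wrap): 187-180+15 = 22 bp

[3,3,3,5,5,7,7,8,8,8,8,10,11,11,11,12,12,15,18,22]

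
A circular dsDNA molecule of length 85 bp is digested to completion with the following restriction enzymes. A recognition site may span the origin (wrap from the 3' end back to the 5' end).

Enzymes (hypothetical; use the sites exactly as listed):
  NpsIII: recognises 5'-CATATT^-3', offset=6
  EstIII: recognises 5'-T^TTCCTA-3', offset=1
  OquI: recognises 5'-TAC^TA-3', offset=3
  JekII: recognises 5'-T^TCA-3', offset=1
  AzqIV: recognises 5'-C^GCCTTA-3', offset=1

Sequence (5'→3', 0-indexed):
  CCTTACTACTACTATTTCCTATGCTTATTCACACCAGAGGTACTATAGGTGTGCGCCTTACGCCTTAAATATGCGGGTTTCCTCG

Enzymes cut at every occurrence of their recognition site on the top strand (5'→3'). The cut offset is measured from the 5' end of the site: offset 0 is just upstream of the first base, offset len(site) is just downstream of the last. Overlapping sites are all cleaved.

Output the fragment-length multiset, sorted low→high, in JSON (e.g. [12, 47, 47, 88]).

Per-enzyme occurrences:
  NpsIII (CATATT, off=6): no sites
  EstIII TTTCCTA/1: at [14] ⇒ [15]
  OquI TACTA/3: at [3, 6, 9, 40] ⇒ [6, 9, 12, 43]
  JekII TTCA/1: at [27] ⇒ [28]
  AzqIV CGCCTTA/1: at [53, 60, 83] ⇒ [54, 61, 84]

All cut coordinates (distinct, sorted): [6, 9, 12, 15, 28, 43, 54, 61, 84]

Fragment lengths:
  6→9: 3 bp
  9→12: 3 bp
  12→15: 3 bp
  15→28: 13 bp
  28→43: 15 bp
  43→54: 11 bp
  54→61: 7 bp
  61→84: 23 bp
  84→6 (wrap): 85-84+6 = 7 bp

[3,3,3,7,7,11,13,15,23]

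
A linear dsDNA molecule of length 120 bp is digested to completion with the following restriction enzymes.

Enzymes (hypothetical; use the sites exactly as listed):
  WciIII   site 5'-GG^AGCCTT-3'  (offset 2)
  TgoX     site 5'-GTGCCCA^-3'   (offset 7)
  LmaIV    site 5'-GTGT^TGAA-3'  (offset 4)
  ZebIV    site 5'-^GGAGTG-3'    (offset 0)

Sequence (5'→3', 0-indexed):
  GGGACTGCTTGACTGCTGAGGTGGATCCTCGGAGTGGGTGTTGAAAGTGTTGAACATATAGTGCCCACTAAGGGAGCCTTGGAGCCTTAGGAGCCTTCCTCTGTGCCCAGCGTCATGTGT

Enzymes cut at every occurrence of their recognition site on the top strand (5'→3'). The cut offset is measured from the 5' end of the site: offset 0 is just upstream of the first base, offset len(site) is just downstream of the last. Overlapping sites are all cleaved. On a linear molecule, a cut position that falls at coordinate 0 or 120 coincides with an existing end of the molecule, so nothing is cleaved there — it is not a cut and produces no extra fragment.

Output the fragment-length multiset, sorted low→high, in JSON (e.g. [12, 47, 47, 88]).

Scan for sites:
  WciIII (GGAGCCTT, off=2): starts [72, 80, 89] → cuts [74, 82, 91]
  TgoX (GTGCCCA, off=7): starts [60, 102] → cuts [67, 109]
  LmaIV (GTGTTGAA, off=4): starts [37, 46] → cuts [41, 50]
  ZebIV (GGAGTG, off=0): starts [30] → cuts [30]

Pooled cuts: [30, 41, 50, 67, 74, 82, 91, 109]

Fragments:
  [0,30): 30 bp
  [30,41): 11 bp
  [41,50): 9 bp
  [50,67): 17 bp
  [67,74): 7 bp
  [74,82): 8 bp
  [82,91): 9 bp
  [91,109): 18 bp
  [109,120): 11 bp

[7,8,9,9,11,11,17,18,30]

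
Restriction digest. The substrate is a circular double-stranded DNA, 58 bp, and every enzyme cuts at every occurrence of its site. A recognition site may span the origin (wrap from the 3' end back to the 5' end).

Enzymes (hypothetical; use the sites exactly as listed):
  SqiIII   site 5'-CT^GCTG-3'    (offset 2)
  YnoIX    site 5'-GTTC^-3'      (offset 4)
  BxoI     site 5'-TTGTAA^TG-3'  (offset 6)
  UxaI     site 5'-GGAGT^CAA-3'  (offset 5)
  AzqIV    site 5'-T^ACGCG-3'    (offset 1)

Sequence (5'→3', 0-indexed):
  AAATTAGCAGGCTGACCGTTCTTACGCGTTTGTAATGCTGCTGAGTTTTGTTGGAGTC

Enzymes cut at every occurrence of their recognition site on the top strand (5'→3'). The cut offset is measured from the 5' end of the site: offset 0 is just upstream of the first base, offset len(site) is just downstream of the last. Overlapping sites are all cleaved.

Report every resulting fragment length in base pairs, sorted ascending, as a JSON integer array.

[2,4,12,18,22]

Scan for sites:
  SqiIII CTGCTG/2: at [37] ⇒ [39]
  YnoIX GTTC/4: at [17] ⇒ [21]
  BxoI TTGTAATG/6: at [29] ⇒ [35]
  UxaI GGAGTCAA/5: at [52] ⇒ [57]
  AzqIV TACGCG/1: at [22] ⇒ [23]

Pooled cuts: [21, 23, 35, 39, 57]

Fragment lengths:
  21→23: 2 bp
  23→35: 12 bp
  35→39: 4 bp
  39→57: 18 bp
  57→21 (wrap): 58-57+21 = 22 bp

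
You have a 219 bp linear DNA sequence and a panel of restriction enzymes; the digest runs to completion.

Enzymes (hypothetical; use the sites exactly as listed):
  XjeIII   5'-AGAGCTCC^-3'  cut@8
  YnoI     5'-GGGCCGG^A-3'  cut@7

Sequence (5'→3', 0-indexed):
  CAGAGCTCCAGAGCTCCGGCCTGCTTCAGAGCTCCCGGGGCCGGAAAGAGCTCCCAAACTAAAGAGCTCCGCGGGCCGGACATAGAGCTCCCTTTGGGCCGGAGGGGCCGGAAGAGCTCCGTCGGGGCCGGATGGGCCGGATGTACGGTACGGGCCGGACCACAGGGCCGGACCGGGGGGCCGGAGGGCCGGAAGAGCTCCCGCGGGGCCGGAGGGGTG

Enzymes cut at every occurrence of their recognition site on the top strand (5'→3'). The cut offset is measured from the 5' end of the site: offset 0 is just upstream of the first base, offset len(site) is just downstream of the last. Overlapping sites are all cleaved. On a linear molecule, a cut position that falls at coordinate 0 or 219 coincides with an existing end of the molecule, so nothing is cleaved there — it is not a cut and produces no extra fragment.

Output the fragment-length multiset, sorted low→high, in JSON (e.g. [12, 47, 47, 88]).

[7,8,8,9,9,9,9,9,9,9,10,11,11,11,12,13,13,16,18,18]

Site scan:
  XjeIII (AGAGCTCC, off=8): starts [1, 9, 27, 46, 62, 83, 112, 193] → cuts [9, 17, 35, 54, 70, 91, 120, 201]
  YnoI (GGGCCGGA, off=7): starts [37, 72, 95, 104, 124, 133, 151, 164, 177, 185, 205] → cuts [44, 79, 102, 111, 131, 140, 158, 171, 184, 192, 212]

Pooled cuts: [9, 17, 35, 44, 54, 70, 79, 91, 102, 111, 120, 131, 140, 158, 171, 184, 192, 201, 212]

Fragment lengths:
  [0,9): 9 bp
  [9,17): 8 bp
  [17,35): 18 bp
  [35,44): 9 bp
  [44,54): 10 bp
  [54,70): 16 bp
  [70,79): 9 bp
  [79,91): 12 bp
  [91,102): 11 bp
  [102,111): 9 bp
  [111,120): 9 bp
  [120,131): 11 bp
  [131,140): 9 bp
  [140,158): 18 bp
  [158,171): 13 bp
  [171,184): 13 bp
  [184,192): 8 bp
  [192,201): 9 bp
  [201,212): 11 bp
  [212,219): 7 bp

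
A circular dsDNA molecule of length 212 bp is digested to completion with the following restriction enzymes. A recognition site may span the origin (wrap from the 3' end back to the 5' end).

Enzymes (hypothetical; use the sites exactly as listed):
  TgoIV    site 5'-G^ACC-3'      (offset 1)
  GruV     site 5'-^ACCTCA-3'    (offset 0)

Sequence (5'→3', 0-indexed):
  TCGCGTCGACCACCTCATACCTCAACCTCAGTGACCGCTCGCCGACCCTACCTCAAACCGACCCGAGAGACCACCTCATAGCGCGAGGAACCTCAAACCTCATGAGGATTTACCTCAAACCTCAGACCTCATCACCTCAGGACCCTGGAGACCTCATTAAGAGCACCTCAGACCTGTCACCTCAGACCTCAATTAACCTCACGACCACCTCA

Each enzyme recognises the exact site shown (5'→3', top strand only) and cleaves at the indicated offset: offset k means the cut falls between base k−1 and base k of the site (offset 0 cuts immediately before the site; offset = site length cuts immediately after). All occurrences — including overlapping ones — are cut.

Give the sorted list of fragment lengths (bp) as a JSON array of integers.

Site scan:
  TgoIV (GACC, off=1): starts [7, 32, 43, 59, 68, 124, 140, 149, 170, 184, 202] → cuts [8, 33, 44, 60, 69, 125, 141, 150, 171, 185, 203]
  GruV (ACCTCA, off=0): starts [11, 18, 24, 49, 72, 89, 96, 111, 118, 125, 133, 150, 164, 178, 185, 195, 206] → cuts [11, 18, 24, 49, 72, 89, 96, 111, 118, 125, 133, 150, 164, 178, 185, 195, 206]

All cut coordinates (distinct, sorted): [8, 11, 18, 24, 33, 44, 49, 60, 69, 72, 89, 96, 111, 118, 125, 133, 141, 150, 164, 171, 178, 185, 195, 203, 206]

Fragments:
  8→11: 3 bp
  11→18: 7 bp
  18→24: 6 bp
  24→33: 9 bp
  33→44: 11 bp
  44→49: 5 bp
  49→60: 11 bp
  60→69: 9 bp
  69→72: 3 bp
  72→89: 17 bp
  89→96: 7 bp
  96→111: 15 bp
  111→118: 7 bp
  118→125: 7 bp
  125→133: 8 bp
  133→141: 8 bp
  141→150: 9 bp
  150→164: 14 bp
  164→171: 7 bp
  171→178: 7 bp
  178→185: 7 bp
  185→195: 10 bp
  195→203: 8 bp
  203→206: 3 bp
  206→8 (wrap): 212-206+8 = 14 bp

[3,3,3,5,6,7,7,7,7,7,7,7,8,8,8,9,9,9,10,11,11,14,14,15,17]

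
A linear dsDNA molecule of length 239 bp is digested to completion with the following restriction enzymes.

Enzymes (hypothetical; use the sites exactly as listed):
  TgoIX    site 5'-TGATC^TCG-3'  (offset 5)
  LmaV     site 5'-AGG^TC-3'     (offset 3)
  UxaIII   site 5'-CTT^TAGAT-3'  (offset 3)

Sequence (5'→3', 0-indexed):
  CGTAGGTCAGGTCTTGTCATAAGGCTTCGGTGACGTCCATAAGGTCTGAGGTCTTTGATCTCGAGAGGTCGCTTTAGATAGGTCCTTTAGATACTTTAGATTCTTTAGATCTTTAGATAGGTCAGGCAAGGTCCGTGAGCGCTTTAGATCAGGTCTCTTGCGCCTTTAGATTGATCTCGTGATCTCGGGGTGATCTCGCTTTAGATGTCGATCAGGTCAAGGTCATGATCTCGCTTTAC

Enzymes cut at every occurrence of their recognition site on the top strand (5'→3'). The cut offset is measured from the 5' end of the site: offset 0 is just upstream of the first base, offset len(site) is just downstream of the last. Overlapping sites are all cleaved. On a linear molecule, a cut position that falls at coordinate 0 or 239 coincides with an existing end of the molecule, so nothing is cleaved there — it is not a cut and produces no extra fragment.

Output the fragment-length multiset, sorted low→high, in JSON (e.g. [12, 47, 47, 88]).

Scan for sites:
  TgoIX TGATCTCG/5: at [55, 171, 179, 190, 225] ⇒ [60, 176, 184, 195, 230]
  LmaV AGGTC/3: at [3, 8, 41, 48, 65, 79, 118, 128, 150, 213, 219] ⇒ [6, 11, 44, 51, 68, 82, 121, 131, 153, 216, 222]
  UxaIII CTTTAGAT/3: at [71, 84, 93, 102, 110, 141, 163, 198] ⇒ [74, 87, 96, 105, 113, 144, 166, 201]

Pooled cuts: [6, 11, 44, 51, 60, 68, 74, 82, 87, 96, 105, 113, 121, 131, 144, 153, 166, 176, 184, 195, 201, 216, 222, 230]

Fragment lengths:
  [0,6): 6 bp
  [6,11): 5 bp
  [11,44): 33 bp
  [44,51): 7 bp
  [51,60): 9 bp
  [60,68): 8 bp
  [68,74): 6 bp
  [74,82): 8 bp
  [82,87): 5 bp
  [87,96): 9 bp
  [96,105): 9 bp
  [105,113): 8 bp
  [113,121): 8 bp
  [121,131): 10 bp
  [131,144): 13 bp
  [144,153): 9 bp
  [153,166): 13 bp
  [166,176): 10 bp
  [176,184): 8 bp
  [184,195): 11 bp
  [195,201): 6 bp
  [201,216): 15 bp
  [216,222): 6 bp
  [222,230): 8 bp
  [230,239): 9 bp

[5,5,6,6,6,6,7,8,8,8,8,8,8,9,9,9,9,9,10,10,11,13,13,15,33]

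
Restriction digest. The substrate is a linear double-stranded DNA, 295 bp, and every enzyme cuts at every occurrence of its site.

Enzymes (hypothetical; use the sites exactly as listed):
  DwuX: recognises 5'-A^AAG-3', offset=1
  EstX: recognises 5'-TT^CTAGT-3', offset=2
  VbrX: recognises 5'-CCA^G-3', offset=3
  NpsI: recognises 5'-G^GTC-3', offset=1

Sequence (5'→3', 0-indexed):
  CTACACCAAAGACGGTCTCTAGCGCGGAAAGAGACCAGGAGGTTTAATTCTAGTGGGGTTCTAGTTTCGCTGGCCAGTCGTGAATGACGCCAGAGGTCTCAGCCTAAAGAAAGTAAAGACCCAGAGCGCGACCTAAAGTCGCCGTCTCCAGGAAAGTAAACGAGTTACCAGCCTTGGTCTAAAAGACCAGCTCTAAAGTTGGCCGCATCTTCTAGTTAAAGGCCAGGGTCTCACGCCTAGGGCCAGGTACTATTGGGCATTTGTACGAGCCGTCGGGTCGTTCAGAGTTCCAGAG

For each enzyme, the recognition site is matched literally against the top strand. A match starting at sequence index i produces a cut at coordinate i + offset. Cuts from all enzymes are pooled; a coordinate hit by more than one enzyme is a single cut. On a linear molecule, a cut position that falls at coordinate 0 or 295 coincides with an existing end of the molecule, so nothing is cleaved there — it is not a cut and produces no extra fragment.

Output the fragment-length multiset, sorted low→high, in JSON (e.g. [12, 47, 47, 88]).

[2,3,3,3,4,5,6,6,6,6,7,7,7,8,8,9,11,11,12,12,14,15,16,16,16,16,17,18,31]

Site scan:
  DwuX AAAG/1: at [7, 27, 105, 109, 114, 134, 152, 181, 194, 217] ⇒ [8, 28, 106, 110, 115, 135, 153, 182, 195, 218]
  EstX TTCTAGT/2: at [47, 58, 209] ⇒ [49, 60, 211]
  VbrX CCAG/3: at [34, 73, 89, 120, 147, 167, 186, 222, 242, 289] ⇒ [37, 76, 92, 123, 150, 170, 189, 225, 245, 292]
  NpsI GGTC/1: at [13, 94, 175, 226, 275] ⇒ [14, 95, 176, 227, 276]

All cut coordinates (distinct, sorted): [8, 14, 28, 37, 49, 60, 76, 92, 95, 106, 110, 115, 123, 135, 150, 153, 170, 176, 182, 189, 195, 211, 218, 225, 227, 245, 276, 292]

Fragments:
  [0,8): 8 bp
  [8,14): 6 bp
  [14,28): 14 bp
  [28,37): 9 bp
  [37,49): 12 bp
  [49,60): 11 bp
  [60,76): 16 bp
  [76,92): 16 bp
  [92,95): 3 bp
  [95,106): 11 bp
  [106,110): 4 bp
  [110,115): 5 bp
  [115,123): 8 bp
  [123,135): 12 bp
  [135,150): 15 bp
  [150,153): 3 bp
  [153,170): 17 bp
  [170,176): 6 bp
  [176,182): 6 bp
  [182,189): 7 bp
  [189,195): 6 bp
  [195,211): 16 bp
  [211,218): 7 bp
  [218,225): 7 bp
  [225,227): 2 bp
  [227,245): 18 bp
  [245,276): 31 bp
  [276,292): 16 bp
  [292,295): 3 bp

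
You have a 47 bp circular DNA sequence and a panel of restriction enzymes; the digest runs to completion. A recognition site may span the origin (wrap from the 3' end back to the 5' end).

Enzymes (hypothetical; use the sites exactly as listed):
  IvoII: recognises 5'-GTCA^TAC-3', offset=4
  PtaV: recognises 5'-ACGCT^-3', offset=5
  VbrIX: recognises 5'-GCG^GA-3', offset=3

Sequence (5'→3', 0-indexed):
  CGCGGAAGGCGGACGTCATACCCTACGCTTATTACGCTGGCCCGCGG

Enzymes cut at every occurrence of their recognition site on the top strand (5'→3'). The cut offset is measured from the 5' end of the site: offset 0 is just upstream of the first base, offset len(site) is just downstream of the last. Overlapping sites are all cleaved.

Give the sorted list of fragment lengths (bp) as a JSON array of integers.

Per-enzyme occurrences:
  IvoII (GTCATAC, off=4): starts [14] → cuts [18]
  PtaV (ACGCT, off=5): starts [24, 33] → cuts [29, 38]
  VbrIX (GCGGA, off=3): starts [1, 8] → cuts [4, 11]

All cut coordinates (distinct, sorted): [4, 11, 18, 29, 38]

Fragments:
  4→11: 7 bp
  11→18: 7 bp
  18→29: 11 bp
  29→38: 9 bp
  38→4 (wrap): 47-38+4 = 13 bp

[7,7,9,11,13]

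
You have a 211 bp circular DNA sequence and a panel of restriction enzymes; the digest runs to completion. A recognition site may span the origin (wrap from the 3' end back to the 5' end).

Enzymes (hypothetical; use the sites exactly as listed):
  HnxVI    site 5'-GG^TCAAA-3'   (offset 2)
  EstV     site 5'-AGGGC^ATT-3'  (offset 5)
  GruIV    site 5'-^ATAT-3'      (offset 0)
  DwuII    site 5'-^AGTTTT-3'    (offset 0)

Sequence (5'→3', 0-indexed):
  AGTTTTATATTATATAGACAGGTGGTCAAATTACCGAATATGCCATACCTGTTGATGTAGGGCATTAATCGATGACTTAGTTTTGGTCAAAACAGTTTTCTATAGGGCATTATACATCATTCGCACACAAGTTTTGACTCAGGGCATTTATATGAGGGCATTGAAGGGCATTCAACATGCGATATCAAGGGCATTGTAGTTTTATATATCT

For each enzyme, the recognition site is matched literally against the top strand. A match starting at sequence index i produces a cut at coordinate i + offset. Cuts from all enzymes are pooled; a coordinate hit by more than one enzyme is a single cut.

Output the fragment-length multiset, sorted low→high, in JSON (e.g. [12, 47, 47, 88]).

[2,4,5,5,6,6,6,7,8,10,10,11,12,12,14,15,15,16,21,26]

Site scan:
  HnxVI (GGTCAAA, off=2): starts [23, 84] → cuts [25, 86]
  EstV (AGGGCATT, off=5): starts [58, 103, 140, 154, 164, 187] → cuts [63, 108, 145, 159, 169, 192]
  GruIV (ATAT, off=0): starts [6, 11, 37, 149, 181, 203, 205] → cuts [6, 11, 37, 149, 181, 203, 205]
  DwuII (AGTTTT, off=0): starts [0, 78, 93, 129, 197] → cuts [0, 78, 93, 129, 197]

Pooled cuts: [0, 6, 11, 25, 37, 63, 78, 86, 93, 108, 129, 145, 149, 159, 169, 181, 192, 197, 203, 205]

Fragment lengths:
  0→6: 6 bp
  6→11: 5 bp
  11→25: 14 bp
  25→37: 12 bp
  37→63: 26 bp
  63→78: 15 bp
  78→86: 8 bp
  86→93: 7 bp
  93→108: 15 bp
  108→129: 21 bp
  129→145: 16 bp
  145→149: 4 bp
  149→159: 10 bp
  159→169: 10 bp
  169→181: 12 bp
  181→192: 11 bp
  192→197: 5 bp
  197→203: 6 bp
  203→205: 2 bp
  205→0 (wrap): 211-205+0 = 6 bp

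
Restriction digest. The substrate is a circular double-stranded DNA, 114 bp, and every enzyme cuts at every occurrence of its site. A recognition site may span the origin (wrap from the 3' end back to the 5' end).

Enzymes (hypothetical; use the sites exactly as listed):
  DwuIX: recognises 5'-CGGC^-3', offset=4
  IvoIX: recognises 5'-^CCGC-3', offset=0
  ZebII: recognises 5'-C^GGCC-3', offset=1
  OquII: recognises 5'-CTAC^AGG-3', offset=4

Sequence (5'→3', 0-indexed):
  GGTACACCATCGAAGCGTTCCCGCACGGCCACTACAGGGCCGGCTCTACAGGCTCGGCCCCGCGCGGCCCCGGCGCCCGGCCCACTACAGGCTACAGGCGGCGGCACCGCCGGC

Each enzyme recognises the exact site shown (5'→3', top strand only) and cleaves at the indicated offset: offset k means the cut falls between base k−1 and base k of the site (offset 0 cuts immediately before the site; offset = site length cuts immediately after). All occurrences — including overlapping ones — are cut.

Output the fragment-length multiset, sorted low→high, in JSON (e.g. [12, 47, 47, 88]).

Site scan:
  DwuIX (CGGC, off=4): starts [25, 40, 54, 64, 70, 77, 98, 101, 110] → cuts [0, 29, 44, 58, 68, 74, 81, 102, 105]
  IvoIX (CCGC, off=0): starts [20, 59, 106] → cuts [20, 59, 106]
  ZebII (CGGCC, off=1): starts [25, 54, 64, 77] → cuts [26, 55, 65, 78]
  OquII (CTACAGG, off=4): starts [31, 45, 84, 91] → cuts [35, 49, 88, 95]

Pooled cuts: [0, 20, 26, 29, 35, 44, 49, 55, 58, 59, 65, 68, 74, 78, 81, 88, 95, 102, 105, 106]

Fragment lengths:
  0→20: 20 bp
  20→26: 6 bp
  26→29: 3 bp
  29→35: 6 bp
  35→44: 9 bp
  44→49: 5 bp
  49→55: 6 bp
  55→58: 3 bp
  58→59: 1 bp
  59→65: 6 bp
  65→68: 3 bp
  68→74: 6 bp
  74→78: 4 bp
  78→81: 3 bp
  81→88: 7 bp
  88→95: 7 bp
  95→102: 7 bp
  102→105: 3 bp
  105→106: 1 bp
  106→0 (wrap): 114-106+0 = 8 bp

[1,1,3,3,3,3,3,4,5,6,6,6,6,6,7,7,7,8,9,20]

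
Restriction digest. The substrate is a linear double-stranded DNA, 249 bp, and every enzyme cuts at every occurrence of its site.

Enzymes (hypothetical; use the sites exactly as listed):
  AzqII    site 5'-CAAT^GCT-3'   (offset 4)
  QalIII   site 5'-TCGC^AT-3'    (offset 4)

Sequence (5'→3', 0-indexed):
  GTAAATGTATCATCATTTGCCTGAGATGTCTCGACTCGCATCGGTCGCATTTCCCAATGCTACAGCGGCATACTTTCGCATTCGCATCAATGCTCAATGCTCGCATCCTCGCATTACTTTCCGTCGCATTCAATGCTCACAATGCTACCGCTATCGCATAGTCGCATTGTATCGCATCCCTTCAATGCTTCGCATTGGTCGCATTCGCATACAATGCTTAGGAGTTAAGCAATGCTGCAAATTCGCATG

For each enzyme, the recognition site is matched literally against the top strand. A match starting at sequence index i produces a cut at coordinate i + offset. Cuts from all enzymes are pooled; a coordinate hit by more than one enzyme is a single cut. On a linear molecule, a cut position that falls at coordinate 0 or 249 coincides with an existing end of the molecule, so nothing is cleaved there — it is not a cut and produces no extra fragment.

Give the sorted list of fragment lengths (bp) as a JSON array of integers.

[3,6,6,6,6,7,7,7,7,8,8,9,9,9,10,10,11,13,14,15,18,21,39]

Scan for sites:
  AzqII (CAATGCT, off=4): starts [54, 87, 94, 130, 139, 182, 211, 229] → cuts [58, 91, 98, 134, 143, 186, 215, 233]
  QalIII (TCGCAT, off=4): starts [35, 44, 75, 81, 100, 108, 123, 153, 161, 171, 189, 198, 204, 242] → cuts [39, 48, 79, 85, 104, 112, 127, 157, 165, 175, 193, 202, 208, 246]

All cut coordinates (distinct, sorted): [39, 48, 58, 79, 85, 91, 98, 104, 112, 127, 134, 143, 157, 165, 175, 186, 193, 202, 208, 215, 233, 246]

Fragment lengths:
  [0,39): 39 bp
  [39,48): 9 bp
  [48,58): 10 bp
  [58,79): 21 bp
  [79,85): 6 bp
  [85,91): 6 bp
  [91,98): 7 bp
  [98,104): 6 bp
  [104,112): 8 bp
  [112,127): 15 bp
  [127,134): 7 bp
  [134,143): 9 bp
  [143,157): 14 bp
  [157,165): 8 bp
  [165,175): 10 bp
  [175,186): 11 bp
  [186,193): 7 bp
  [193,202): 9 bp
  [202,208): 6 bp
  [208,215): 7 bp
  [215,233): 18 bp
  [233,246): 13 bp
  [246,249): 3 bp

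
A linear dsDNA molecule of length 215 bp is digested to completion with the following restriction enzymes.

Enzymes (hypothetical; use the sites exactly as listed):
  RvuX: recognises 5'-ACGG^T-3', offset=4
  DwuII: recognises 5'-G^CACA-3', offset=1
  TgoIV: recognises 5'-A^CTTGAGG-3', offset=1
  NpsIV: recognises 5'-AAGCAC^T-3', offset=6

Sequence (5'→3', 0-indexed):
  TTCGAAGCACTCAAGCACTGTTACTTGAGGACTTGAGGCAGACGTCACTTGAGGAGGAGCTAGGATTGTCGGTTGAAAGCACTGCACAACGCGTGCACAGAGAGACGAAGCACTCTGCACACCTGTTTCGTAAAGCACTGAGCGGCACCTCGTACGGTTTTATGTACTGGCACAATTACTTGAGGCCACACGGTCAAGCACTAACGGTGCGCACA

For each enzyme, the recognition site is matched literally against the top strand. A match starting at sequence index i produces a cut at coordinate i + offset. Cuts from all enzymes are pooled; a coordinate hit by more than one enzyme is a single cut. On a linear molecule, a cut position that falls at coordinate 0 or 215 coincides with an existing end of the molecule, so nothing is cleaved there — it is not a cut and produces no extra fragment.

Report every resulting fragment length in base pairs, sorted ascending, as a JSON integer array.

[2,4,4,4,5,6,8,8,8,8,10,11,13,15,16,18,19,21,35]

Per-enzyme occurrences:
  RvuX ACGGT/4: at [153, 189, 203] ⇒ [157, 193, 207]
  DwuII GCACA/1: at [83, 94, 116, 169, 210] ⇒ [84, 95, 117, 170, 211]
  TgoIV ACTTGAGG/1: at [22, 30, 46, 177] ⇒ [23, 31, 47, 178]
  NpsIV AAGCACT/6: at [4, 12, 76, 107, 132, 195] ⇒ [10, 18, 82, 113, 138, 201]

Pooled cuts: [10, 18, 23, 31, 47, 82, 84, 95, 113, 117, 138, 157, 170, 178, 193, 201, 207, 211]

Fragment lengths:
  [0,10): 10 bp
  [10,18): 8 bp
  [18,23): 5 bp
  [23,31): 8 bp
  [31,47): 16 bp
  [47,82): 35 bp
  [82,84): 2 bp
  [84,95): 11 bp
  [95,113): 18 bp
  [113,117): 4 bp
  [117,138): 21 bp
  [138,157): 19 bp
  [157,170): 13 bp
  [170,178): 8 bp
  [178,193): 15 bp
  [193,201): 8 bp
  [201,207): 6 bp
  [207,211): 4 bp
  [211,215): 4 bp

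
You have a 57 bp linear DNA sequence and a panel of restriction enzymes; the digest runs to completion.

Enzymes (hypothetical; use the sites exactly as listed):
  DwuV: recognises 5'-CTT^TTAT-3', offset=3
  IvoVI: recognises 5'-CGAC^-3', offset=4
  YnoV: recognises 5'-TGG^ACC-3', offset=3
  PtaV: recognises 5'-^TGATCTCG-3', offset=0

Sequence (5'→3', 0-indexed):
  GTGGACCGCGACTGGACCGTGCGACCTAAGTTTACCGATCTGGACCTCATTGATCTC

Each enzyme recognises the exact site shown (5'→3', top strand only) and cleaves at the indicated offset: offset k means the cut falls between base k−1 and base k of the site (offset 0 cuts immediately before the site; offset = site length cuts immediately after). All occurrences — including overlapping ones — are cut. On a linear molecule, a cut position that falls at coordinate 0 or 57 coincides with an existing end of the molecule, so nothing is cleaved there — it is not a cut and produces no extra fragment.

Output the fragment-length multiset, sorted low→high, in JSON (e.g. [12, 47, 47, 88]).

[3,4,8,10,14,18]

Scan for sites:
  DwuV (CTTTTAT, off=3): no sites
  IvoVI (CGAC, off=4): starts [8, 21] → cuts [12, 25]
  YnoV (TGGACC, off=3): starts [1, 12, 40] → cuts [4, 15, 43]
  PtaV (TGATCTCG, off=0): no sites

All cut coordinates (distinct, sorted): [4, 12, 15, 25, 43]

Fragments:
  [0,4): 4 bp
  [4,12): 8 bp
  [12,15): 3 bp
  [15,25): 10 bp
  [25,43): 18 bp
  [43,57): 14 bp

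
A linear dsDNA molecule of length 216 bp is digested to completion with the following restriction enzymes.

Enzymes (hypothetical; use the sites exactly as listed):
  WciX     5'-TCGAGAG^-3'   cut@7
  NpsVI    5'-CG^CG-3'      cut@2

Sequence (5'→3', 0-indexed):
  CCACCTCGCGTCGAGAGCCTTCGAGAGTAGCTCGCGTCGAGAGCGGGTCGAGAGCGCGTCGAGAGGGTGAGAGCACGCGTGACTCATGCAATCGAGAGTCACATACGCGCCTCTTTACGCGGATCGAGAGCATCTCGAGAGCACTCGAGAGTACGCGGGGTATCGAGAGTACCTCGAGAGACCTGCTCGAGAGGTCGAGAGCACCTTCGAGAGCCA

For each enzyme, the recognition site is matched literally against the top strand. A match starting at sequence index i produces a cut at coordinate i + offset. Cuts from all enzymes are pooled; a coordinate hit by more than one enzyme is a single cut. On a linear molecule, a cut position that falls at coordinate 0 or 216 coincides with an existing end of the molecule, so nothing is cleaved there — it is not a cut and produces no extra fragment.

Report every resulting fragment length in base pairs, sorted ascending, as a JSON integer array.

Scan for sites:
  WciX TCGAGAG/7: at [10, 20, 36, 47, 58, 91, 123, 134, 144, 162, 173, 186, 194, 206] ⇒ [17, 27, 43, 54, 65, 98, 130, 141, 151, 169, 180, 193, 201, 213]
  NpsVI CGCG/2: at [6, 32, 54, 75, 105, 117, 153] ⇒ [8, 34, 56, 77, 107, 119, 155]

All cut coordinates (distinct, sorted): [8, 17, 27, 34, 43, 54, 56, 65, 77, 98, 107, 119, 130, 141, 151, 155, 169, 180, 193, 201, 213]

Fragments:
  [0,8): 8 bp
  [8,17): 9 bp
  [17,27): 10 bp
  [27,34): 7 bp
  [34,43): 9 bp
  [43,54): 11 bp
  [54,56): 2 bp
  [56,65): 9 bp
  [65,77): 12 bp
  [77,98): 21 bp
  [98,107): 9 bp
  [107,119): 12 bp
  [119,130): 11 bp
  [130,141): 11 bp
  [141,151): 10 bp
  [151,155): 4 bp
  [155,169): 14 bp
  [169,180): 11 bp
  [180,193): 13 bp
  [193,201): 8 bp
  [201,213): 12 bp
  [213,216): 3 bp

[2,3,4,7,8,8,9,9,9,9,10,10,11,11,11,11,12,12,12,13,14,21]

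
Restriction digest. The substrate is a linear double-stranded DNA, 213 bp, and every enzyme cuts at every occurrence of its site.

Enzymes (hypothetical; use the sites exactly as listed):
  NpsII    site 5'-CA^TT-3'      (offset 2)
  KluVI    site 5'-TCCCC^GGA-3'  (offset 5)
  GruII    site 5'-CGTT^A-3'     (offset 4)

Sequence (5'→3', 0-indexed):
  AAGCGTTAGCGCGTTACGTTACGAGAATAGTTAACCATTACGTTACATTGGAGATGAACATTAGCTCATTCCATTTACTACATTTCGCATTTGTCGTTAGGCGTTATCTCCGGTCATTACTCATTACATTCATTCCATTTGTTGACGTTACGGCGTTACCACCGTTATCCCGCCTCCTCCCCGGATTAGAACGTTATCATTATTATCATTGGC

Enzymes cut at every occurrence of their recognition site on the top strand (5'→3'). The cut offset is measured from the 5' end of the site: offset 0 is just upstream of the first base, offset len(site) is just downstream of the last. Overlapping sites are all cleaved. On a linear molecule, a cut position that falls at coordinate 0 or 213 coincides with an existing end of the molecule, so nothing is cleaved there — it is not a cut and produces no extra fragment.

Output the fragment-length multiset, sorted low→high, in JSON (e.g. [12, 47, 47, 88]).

[3,4,4,5,5,5,5,5,7,7,7,7,7,8,8,8,9,9,9,9,11,12,13,13,16,17]

Scan for sites:
  NpsII (CATT, off=2): starts [35, 45, 58, 66, 71, 80, 87, 114, 121, 126, 130, 135, 197, 206] → cuts [37, 47, 60, 68, 73, 82, 89, 116, 123, 128, 132, 137, 199, 208]
  KluVI (TCCCCGGA, off=5): starts [177] → cuts [182]
  GruII (CGTTA, off=4): starts [3, 11, 16, 40, 94, 101, 145, 153, 162, 191] → cuts [7, 15, 20, 44, 98, 105, 149, 157, 166, 195]

Pooled cuts: [7, 15, 20, 37, 44, 47, 60, 68, 73, 82, 89, 98, 105, 116, 123, 128, 132, 137, 149, 157, 166, 182, 195, 199, 208]

Fragment lengths:
  [0,7): 7 bp
  [7,15): 8 bp
  [15,20): 5 bp
  [20,37): 17 bp
  [37,44): 7 bp
  [44,47): 3 bp
  [47,60): 13 bp
  [60,68): 8 bp
  [68,73): 5 bp
  [73,82): 9 bp
  [82,89): 7 bp
  [89,98): 9 bp
  [98,105): 7 bp
  [105,116): 11 bp
  [116,123): 7 bp
  [123,128): 5 bp
  [128,132): 4 bp
  [132,137): 5 bp
  [137,149): 12 bp
  [149,157): 8 bp
  [157,166): 9 bp
  [166,182): 16 bp
  [182,195): 13 bp
  [195,199): 4 bp
  [199,208): 9 bp
  [208,213): 5 bp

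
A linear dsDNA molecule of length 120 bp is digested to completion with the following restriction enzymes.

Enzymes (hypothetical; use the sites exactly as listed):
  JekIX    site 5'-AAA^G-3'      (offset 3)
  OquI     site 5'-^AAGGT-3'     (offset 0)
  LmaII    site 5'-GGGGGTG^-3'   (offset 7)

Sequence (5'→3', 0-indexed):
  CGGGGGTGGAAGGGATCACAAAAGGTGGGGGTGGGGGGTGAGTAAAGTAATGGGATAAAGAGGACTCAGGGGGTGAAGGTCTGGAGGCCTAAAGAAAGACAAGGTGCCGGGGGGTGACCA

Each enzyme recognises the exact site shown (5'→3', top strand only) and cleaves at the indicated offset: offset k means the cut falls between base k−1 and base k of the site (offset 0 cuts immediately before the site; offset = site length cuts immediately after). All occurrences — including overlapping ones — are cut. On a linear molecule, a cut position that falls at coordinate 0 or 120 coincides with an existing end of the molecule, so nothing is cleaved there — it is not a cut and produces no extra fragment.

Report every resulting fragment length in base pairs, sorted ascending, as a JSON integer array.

[2,3,4,4,6,7,8,10,13,13,16,16,18]

Per-enzyme occurrences:
  JekIX AAAG/3: at [20, 43, 56, 90, 94] ⇒ [23, 46, 59, 93, 97]
  OquI AAGGT/0: at [21, 75, 100] ⇒ [21, 75, 100]
  LmaII GGGGGTG/7: at [1, 26, 33, 68, 109] ⇒ [8, 33, 40, 75, 116]

Pooled cuts: [8, 21, 23, 33, 40, 46, 59, 75, 93, 97, 100, 116]

Fragment lengths:
  [0,8): 8 bp
  [8,21): 13 bp
  [21,23): 2 bp
  [23,33): 10 bp
  [33,40): 7 bp
  [40,46): 6 bp
  [46,59): 13 bp
  [59,75): 16 bp
  [75,93): 18 bp
  [93,97): 4 bp
  [97,100): 3 bp
  [100,116): 16 bp
  [116,120): 4 bp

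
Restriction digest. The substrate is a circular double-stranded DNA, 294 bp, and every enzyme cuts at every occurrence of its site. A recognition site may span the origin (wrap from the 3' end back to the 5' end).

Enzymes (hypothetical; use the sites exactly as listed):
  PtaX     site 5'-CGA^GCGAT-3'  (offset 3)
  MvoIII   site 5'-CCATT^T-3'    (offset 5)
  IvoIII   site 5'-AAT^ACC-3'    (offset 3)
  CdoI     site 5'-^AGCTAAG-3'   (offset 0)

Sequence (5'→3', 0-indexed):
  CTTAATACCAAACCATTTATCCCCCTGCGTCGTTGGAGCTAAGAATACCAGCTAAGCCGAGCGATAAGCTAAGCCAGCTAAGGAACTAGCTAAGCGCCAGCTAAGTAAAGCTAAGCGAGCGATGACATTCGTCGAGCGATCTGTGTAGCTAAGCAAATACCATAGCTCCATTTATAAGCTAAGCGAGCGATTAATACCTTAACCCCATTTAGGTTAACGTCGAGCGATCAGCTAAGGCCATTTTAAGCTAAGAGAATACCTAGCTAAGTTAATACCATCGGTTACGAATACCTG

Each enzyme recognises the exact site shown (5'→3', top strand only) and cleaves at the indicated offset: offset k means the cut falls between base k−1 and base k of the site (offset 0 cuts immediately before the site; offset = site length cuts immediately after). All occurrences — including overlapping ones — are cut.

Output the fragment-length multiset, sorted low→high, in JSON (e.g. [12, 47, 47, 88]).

[3,3,4,4,6,6,9,9,10,10,10,10,11,11,11,11,11,12,12,12,12,13,14,14,14,16,17,19]

Site scan:
  PtaX CGAGCGAT/3: at [57, 115, 132, 183, 220] ⇒ [60, 118, 135, 186, 223]
  MvoIII CCATTT/5: at [12, 167, 204, 237] ⇒ [17, 172, 209, 242]
  IvoIII AATACC/3: at [3, 43, 155, 192, 254, 270, 286] ⇒ [6, 46, 158, 195, 257, 273, 289]
  CdoI AGCTAAG/0: at [36, 49, 66, 75, 87, 98, 108, 146, 176, 229, 245, 261] ⇒ [36, 49, 66, 75, 87, 98, 108, 146, 176, 229, 245, 261]

Pooled cuts: [6, 17, 36, 46, 49, 60, 66, 75, 87, 98, 108, 118, 135, 146, 158, 172, 176, 186, 195, 209, 223, 229, 242, 245, 257, 261, 273, 289]

Fragments:
  6→17: 11 bp
  17→36: 19 bp
  36→46: 10 bp
  46→49: 3 bp
  49→60: 11 bp
  60→66: 6 bp
  66→75: 9 bp
  75→87: 12 bp
  87→98: 11 bp
  98→108: 10 bp
  108→118: 10 bp
  118→135: 17 bp
  135→146: 11 bp
  146→158: 12 bp
  158→172: 14 bp
  172→176: 4 bp
  176→186: 10 bp
  186→195: 9 bp
  195→209: 14 bp
  209→223: 14 bp
  223→229: 6 bp
  229→242: 13 bp
  242→245: 3 bp
  245→257: 12 bp
  257→261: 4 bp
  261→273: 12 bp
  273→289: 16 bp
  289→6 (wrap): 294-289+6 = 11 bp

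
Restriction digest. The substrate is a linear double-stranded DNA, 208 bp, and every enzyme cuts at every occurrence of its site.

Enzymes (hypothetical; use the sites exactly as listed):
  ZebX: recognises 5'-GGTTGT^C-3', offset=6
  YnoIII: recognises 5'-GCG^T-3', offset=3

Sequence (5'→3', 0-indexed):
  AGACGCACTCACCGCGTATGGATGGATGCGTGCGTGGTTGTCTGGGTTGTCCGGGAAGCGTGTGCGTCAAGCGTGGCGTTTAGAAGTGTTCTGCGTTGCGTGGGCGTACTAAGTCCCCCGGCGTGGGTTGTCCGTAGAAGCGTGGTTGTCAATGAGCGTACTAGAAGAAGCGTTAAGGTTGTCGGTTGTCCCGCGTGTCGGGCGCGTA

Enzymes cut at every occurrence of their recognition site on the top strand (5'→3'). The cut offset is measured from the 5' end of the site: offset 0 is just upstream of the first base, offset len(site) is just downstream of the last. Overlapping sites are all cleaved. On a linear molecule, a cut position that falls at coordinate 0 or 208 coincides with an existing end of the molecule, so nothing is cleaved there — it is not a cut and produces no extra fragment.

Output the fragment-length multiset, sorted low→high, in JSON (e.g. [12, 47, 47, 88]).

Scan for sites:
  ZebX (GGTTGTC, off=6): starts [35, 44, 125, 143, 176, 183] → cuts [41, 50, 131, 149, 182, 189]
  YnoIII (GCGT, off=3): starts [13, 27, 31, 57, 63, 70, 75, 92, 97, 103, 120, 139, 155, 169, 192, 203] → cuts [16, 30, 34, 60, 66, 73, 78, 95, 100, 106, 123, 142, 158, 172, 195, 206]

Pooled cuts: [16, 30, 34, 41, 50, 60, 66, 73, 78, 95, 100, 106, 123, 131, 142, 149, 158, 172, 182, 189, 195, 206]

Fragment lengths:
  [0,16): 16 bp
  [16,30): 14 bp
  [30,34): 4 bp
  [34,41): 7 bp
  [41,50): 9 bp
  [50,60): 10 bp
  [60,66): 6 bp
  [66,73): 7 bp
  [73,78): 5 bp
  [78,95): 17 bp
  [95,100): 5 bp
  [100,106): 6 bp
  [106,123): 17 bp
  [123,131): 8 bp
  [131,142): 11 bp
  [142,149): 7 bp
  [149,158): 9 bp
  [158,172): 14 bp
  [172,182): 10 bp
  [182,189): 7 bp
  [189,195): 6 bp
  [195,206): 11 bp
  [206,208): 2 bp

[2,4,5,5,6,6,6,7,7,7,7,8,9,9,10,10,11,11,14,14,16,17,17]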